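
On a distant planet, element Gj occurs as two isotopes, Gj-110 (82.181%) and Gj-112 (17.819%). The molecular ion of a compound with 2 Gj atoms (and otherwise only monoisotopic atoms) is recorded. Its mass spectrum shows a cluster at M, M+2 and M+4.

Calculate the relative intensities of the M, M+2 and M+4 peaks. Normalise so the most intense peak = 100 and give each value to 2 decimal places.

Expanding (0.82181 + 0.17819)^2:
P(M) = 0.82181^2 = 0.675372
P(M+2) = 2 × 0.82181^1 × 0.17819^1 = 0.292877
P(M+4) = 0.17819^2 = 0.031752
The M peak is largest (0.675372); scaling to 100 gives 100.00 : 43.37 : 4.70.

100.00 : 43.37 : 4.70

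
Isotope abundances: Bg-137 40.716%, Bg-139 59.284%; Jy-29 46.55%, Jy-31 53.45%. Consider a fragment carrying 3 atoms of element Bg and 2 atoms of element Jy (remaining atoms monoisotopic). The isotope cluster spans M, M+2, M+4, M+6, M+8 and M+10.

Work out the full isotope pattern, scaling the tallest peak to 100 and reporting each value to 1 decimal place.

4.3 : 28.4 : 75.5 : 100.0 : 66.0 : 17.4

Element Bg pattern (n=3): 0.06749869 : 0.29484174 : 0.42930046 : 0.20835911
Element Jy pattern (n=2): 0.21669025 : 0.4976195 : 0.28569025
Convolve the two distributions (both contribute in 2-u steps):
  M: 0.06749869×0.21669025 = 0.014626
  M+2: 0.06749869×0.4976195 + 0.29484174×0.21669025 = 0.097478
  M+4: 0.06749869×0.28569025 + 0.29484174×0.4976195 + 0.42930046×0.21669025 = 0.259028
  M+6: 0.29484174×0.28569025 + 0.42930046×0.4976195 + 0.20835911×0.21669025 = 0.343011
  M+8: 0.42930046×0.28569025 + 0.20835911×0.4976195 = 0.226331
  M+10: 0.20835911×0.28569025 = 0.059526
Scale to base peak (0.343011) = 100: 4.3 : 28.4 : 75.5 : 100.0 : 66.0 : 17.4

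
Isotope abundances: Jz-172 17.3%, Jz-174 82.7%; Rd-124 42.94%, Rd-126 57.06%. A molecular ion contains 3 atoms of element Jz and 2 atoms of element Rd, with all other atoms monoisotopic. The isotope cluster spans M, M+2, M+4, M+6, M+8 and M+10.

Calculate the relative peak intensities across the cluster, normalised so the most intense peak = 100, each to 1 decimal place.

0.2 : 4.1 : 26.4 : 77.0 : 100.0 : 46.9

Element Jz pattern (n=3): 0.00517772 : 0.07425385 : 0.35495915 : 0.56560928
Element Rd pattern (n=2): 0.18438436 : 0.49003128 : 0.32558436
Convolve the two distributions (both contribute in 2-u steps):
  M: 0.00517772×0.18438436 = 0.000955
  M+2: 0.00517772×0.49003128 + 0.07425385×0.18438436 = 0.016228
  M+4: 0.00517772×0.32558436 + 0.07425385×0.49003128 + 0.35495915×0.18438436 = 0.103521
  M+6: 0.07425385×0.32558436 + 0.35495915×0.49003128 + 0.56560928×0.18438436 = 0.302406
  M+8: 0.35495915×0.32558436 + 0.56560928×0.49003128 = 0.392735
  M+10: 0.56560928×0.32558436 = 0.184154
Scale to base peak (0.392735) = 100: 0.2 : 4.1 : 26.4 : 77.0 : 100.0 : 46.9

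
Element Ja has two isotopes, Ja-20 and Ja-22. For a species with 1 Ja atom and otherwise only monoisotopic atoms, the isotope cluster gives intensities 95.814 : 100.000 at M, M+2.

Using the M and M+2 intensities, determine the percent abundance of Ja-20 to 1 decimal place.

Let p = fractional abundance of Ja-20. I(M+2)/I(M) = [C(1,1)·p^0·(1−p)] / p^1 = 1·(1−p)/p = 100.000/95.814 = 1.0437
(1−p)/p = 1.0437/1 = 1.0437  ⇒  p = 1/(1 + 1.0437) = 0.4893
Ja-20: 48.9%, Ja-22: 51.1%.

48.9%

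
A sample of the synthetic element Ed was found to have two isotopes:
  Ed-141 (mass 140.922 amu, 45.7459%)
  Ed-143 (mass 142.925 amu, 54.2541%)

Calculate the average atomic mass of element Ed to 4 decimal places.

Ar = Σ fᵢ·mᵢ = 0.457459 × 140.922 + 0.542541 × 142.925
= 64.46604 + 77.54267 = 142.00871 amu

142.0087 amu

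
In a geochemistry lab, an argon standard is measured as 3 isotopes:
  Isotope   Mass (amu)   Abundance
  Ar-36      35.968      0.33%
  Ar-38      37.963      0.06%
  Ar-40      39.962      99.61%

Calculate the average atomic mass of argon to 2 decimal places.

Ar = Σ fᵢ·mᵢ = 0.0033 × 35.968 + 0.0006 × 37.963 + 0.9961 × 39.962
= 0.1187 + 0.0228 + 39.8061 = 39.9476 amu

39.95 amu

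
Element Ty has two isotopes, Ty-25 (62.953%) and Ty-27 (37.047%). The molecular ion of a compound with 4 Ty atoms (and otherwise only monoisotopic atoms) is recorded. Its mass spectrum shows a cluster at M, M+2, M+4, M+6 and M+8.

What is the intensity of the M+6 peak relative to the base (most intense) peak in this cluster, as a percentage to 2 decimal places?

(0.62953 + 0.37047)^4 gives M 0.1571, M+2 0.3697, M+4 0.3264, M+6 0.1280, M+8 0.0188; the largest is M+2.
P(M+2) = C(4,1) × 0.62953^3 × 0.37047^1 = 4 × 0.24948779 × 0.37047 = 0.369711 (base)
P(M+6) = C(4,3) × 0.62953^1 × 0.37047^3 = 4 × 0.62953 × 0.05084627 = 0.128037
Relative intensity = 0.128037 / 0.369711 × 100 = 34.63

34.63%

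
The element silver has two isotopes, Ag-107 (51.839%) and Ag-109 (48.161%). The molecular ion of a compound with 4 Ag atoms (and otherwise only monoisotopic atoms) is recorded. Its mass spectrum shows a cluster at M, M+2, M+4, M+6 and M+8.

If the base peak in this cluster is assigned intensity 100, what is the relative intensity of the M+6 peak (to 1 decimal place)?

Term probabilities: M 0.0722, M+2 0.2684, M+4 0.3740, M+6 0.2316, M+8 0.0538. Base peak = M+4.
P(M+4) = C(4,2) × 0.51839^2 × 0.48161^2 = 6 × 0.26872819 × 0.23194819 = 0.373986 (base)
P(M+6) = C(4,3) × 0.51839^1 × 0.48161^3 = 4 × 0.51839 × 0.11170857 = 0.231634
Relative intensity = 0.231634 / 0.373986 × 100 = 61.9

61.9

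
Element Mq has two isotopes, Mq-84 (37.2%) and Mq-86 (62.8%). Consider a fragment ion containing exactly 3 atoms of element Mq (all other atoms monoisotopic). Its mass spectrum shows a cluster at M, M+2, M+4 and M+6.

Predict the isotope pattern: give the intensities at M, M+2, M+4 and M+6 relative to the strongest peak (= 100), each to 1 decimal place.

The 3 Mq atoms are independent, so intensities follow the terms of (0.372 + 0.628)^3.
P(M) = 0.372^3 = 0.051479
P(M+2) = 3 × 0.372^2 × 0.628^1 = 0.260715
P(M+4) = 3 × 0.372^1 × 0.628^2 = 0.440133
P(M+6) = 0.628^3 = 0.247673
The M+4 peak is largest (0.440133); scaling to 100 gives 11.7 : 59.2 : 100.0 : 56.3.

11.7 : 59.2 : 100.0 : 56.3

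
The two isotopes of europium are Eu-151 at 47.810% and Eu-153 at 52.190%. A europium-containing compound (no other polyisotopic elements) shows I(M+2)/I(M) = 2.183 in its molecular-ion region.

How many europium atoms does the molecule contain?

2

With n Eu atoms, P(M+2)/P(M) = C(n,1)·p^(n−1)q / p^n = n·q/p = n · 0.52190/0.47810.
n = 2.183 × 0.47810/0.52190 = 2.00 ≈ 2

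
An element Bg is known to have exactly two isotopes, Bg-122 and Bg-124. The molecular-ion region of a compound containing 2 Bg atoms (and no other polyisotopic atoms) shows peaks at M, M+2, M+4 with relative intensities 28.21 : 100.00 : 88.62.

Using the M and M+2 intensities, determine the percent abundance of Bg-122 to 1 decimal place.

36.1%

Write p for the Bg-122 fraction. I(M+2)/I(M) = [C(2,1)·p^1·(1−p)] / p^2 = 2·(1−p)/p = 100.00/28.21 = 3.5448
(1−p)/p = 3.5448/2 = 1.7724  ⇒  p = 1/(1 + 1.7724) = 0.3607
Bg-122: 36.1%, Bg-124: 63.9%.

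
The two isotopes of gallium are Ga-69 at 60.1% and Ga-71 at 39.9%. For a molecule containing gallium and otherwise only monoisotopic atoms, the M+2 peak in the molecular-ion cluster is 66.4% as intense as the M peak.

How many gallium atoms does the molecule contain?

1

The M+2/M ratio from n Ga atoms is n · q/p = n · 0.399/0.601.
n = 0.664 × 0.601/0.399 = 1.00 ≈ 1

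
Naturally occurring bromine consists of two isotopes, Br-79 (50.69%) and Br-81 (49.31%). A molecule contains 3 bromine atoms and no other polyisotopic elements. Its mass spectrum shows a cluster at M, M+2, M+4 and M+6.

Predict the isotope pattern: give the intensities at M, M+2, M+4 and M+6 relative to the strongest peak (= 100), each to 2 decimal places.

34.27 : 100.00 : 97.28 : 31.54

Expanding (0.5069 + 0.4931)^3:
P(M) = 0.5069^3 = 0.130247
P(M+2) = 3 × 0.5069^2 × 0.4931^1 = 0.380103
P(M+4) = 3 × 0.5069^1 × 0.4931^2 = 0.369755
P(M+6) = 0.4931^3 = 0.119896
The M+2 peak is largest (0.380103); scaling to 100 gives 34.27 : 100.00 : 97.28 : 31.54.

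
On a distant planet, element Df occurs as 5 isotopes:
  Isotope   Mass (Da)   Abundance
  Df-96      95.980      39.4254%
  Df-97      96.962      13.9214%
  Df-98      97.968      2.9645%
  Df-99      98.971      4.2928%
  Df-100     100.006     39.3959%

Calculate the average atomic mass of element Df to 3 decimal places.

Weight each isotope mass by its fractional abundance: 0.394254 × 95.980 + 0.139214 × 96.962 + 0.029645 × 97.968 + 0.042928 × 98.971 + 0.393959 × 100.006
= 37.8405 + 13.4985 + 2.9043 + 4.2486 + 39.3983 = 97.8902 Da

97.890 Da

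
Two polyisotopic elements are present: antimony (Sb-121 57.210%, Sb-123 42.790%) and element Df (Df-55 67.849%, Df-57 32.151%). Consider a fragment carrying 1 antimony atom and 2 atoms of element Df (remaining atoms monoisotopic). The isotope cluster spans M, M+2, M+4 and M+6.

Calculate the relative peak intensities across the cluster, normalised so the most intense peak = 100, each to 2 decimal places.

58.97 : 100.00 : 55.05 : 9.90

Antimony pattern (n=1): 0.5721 : 0.4279
Element Df pattern (n=2): 0.46034868 : 0.43628264 : 0.10336868
Convolve the two distributions (both contribute in 2-u steps):
  M: 0.5721×0.46034868 = 0.263365
  M+2: 0.5721×0.43628264 + 0.4279×0.46034868 = 0.446580
  M+4: 0.5721×0.10336868 + 0.4279×0.43628264 = 0.245823
  M+6: 0.4279×0.10336868 = 0.044231
Scale to base peak (0.446580) = 100: 58.97 : 100.00 : 55.05 : 9.90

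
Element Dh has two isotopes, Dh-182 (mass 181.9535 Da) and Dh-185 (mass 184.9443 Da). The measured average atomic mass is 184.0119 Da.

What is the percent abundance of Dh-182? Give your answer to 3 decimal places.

Writing the weighted mean with unknown fraction x of Dh-182:
181.9535·x + 184.9443·(1 − x) = 184.0119
(181.9535 − 184.9443)·x = 184.0119 − 184.9443
x = -0.9324 / -2.9908 = 0.31176 → 31.176% Dh-182, 68.824% Dh-185.

31.176%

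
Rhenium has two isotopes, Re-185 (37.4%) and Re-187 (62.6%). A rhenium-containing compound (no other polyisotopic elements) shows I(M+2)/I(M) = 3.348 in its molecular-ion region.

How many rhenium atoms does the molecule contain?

For n independent Re atoms, I(M+2)/I(M) = n · (abundance Re-187) / (abundance Re-185) = n · 0.626/0.374.
n = 3.348 × 0.374/0.626 = 2.00 ≈ 2

2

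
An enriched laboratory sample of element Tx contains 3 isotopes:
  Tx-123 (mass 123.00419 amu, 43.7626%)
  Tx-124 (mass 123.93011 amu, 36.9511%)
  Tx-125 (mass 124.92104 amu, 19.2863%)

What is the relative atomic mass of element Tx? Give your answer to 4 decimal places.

Average mass = Σ (abundance × isotope mass) = 0.437626 × 123.00419 + 0.369511 × 123.93011 + 0.192863 × 124.92104
= 53.829832 + 45.793539 + 24.092647 = 123.716018 amu

123.7160 amu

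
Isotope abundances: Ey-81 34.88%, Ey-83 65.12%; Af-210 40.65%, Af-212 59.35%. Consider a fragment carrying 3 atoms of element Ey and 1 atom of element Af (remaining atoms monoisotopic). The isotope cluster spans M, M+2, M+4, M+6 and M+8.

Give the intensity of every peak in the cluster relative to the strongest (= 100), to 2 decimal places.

4.59 : 32.43 : 85.58 : 100.00 : 43.63

Element Ey pattern (n=3): 0.04243551 : 0.23767779 : 0.44373789 : 0.27614881
Element Af pattern (n=1): 0.4065 : 0.5935
Convolve the two distributions (both contribute in 2-u steps):
  M: 0.04243551×0.4065 = 0.017250
  M+2: 0.04243551×0.5935 + 0.23767779×0.4065 = 0.121801
  M+4: 0.23767779×0.5935 + 0.44373789×0.4065 = 0.321441
  M+6: 0.44373789×0.5935 + 0.27614881×0.4065 = 0.375613
  M+8: 0.27614881×0.5935 = 0.163894
Scale to base peak (0.375613) = 100: 4.59 : 32.43 : 85.58 : 100.00 : 43.63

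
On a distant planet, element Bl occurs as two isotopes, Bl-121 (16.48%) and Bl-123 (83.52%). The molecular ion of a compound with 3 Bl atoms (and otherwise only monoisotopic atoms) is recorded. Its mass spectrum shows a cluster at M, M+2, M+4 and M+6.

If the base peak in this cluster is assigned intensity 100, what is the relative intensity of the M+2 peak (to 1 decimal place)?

11.7

(0.1648 + 0.8352)^3 gives M 0.0045, M+2 0.0680, M+4 0.3449, M+6 0.5826; the largest is M+6.
P(M+6) = C(3,3) × 0.1648^0 × 0.8352^3 = 1 × 1.0000 × 0.58260131 = 0.582601 (base)
P(M+2) = C(3,1) × 0.1648^2 × 0.8352^1 = 3 × 0.02715904 × 0.8352 = 0.068050
Relative intensity = 0.068050 / 0.582601 × 100 = 11.7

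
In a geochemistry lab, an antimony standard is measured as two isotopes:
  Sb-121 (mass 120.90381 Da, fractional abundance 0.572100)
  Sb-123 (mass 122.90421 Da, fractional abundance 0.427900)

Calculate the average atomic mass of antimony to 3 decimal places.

Ar = Σ fᵢ·mᵢ = 0.572100 × 120.90381 + 0.427900 × 122.90421
= 69.169070 + 52.590711 = 121.759781 Da

121.760 Da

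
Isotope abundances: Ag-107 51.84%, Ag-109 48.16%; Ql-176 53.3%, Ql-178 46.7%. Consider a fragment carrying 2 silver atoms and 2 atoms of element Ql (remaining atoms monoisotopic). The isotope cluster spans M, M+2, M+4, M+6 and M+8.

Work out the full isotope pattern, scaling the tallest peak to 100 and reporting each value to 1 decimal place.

Silver pattern (n=2): 0.26873856 : 0.49932288 : 0.23193856
Element Ql pattern (n=2): 0.284089 : 0.497822 : 0.218089
Convolve the two distributions (both contribute in 2-u steps):
  M: 0.26873856×0.284089 = 0.076346
  M+2: 0.26873856×0.497822 + 0.49932288×0.284089 = 0.275636
  M+4: 0.26873856×0.218089 + 0.49932288×0.497822 + 0.23193856×0.284089 = 0.373074
  M+6: 0.49932288×0.218089 + 0.23193856×0.497822 = 0.224361
  M+8: 0.23193856×0.218089 = 0.050583
Scale to base peak (0.373074) = 100: 20.5 : 73.9 : 100.0 : 60.1 : 13.6

20.5 : 73.9 : 100.0 : 60.1 : 13.6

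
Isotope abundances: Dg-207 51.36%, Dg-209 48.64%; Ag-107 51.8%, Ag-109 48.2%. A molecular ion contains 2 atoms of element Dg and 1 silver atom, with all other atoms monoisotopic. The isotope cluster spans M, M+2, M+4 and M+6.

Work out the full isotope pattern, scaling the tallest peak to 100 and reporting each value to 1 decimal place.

35.4 : 100.0 : 94.1 : 29.5

Element Dg pattern (n=2): 0.26378496 : 0.49963008 : 0.23658496
Silver pattern (n=1): 0.5180 : 0.4820
Convolve the two distributions (both contribute in 2-u steps):
  M: 0.26378496×0.5180 = 0.136641
  M+2: 0.26378496×0.4820 + 0.49963008×0.5180 = 0.385953
  M+4: 0.49963008×0.4820 + 0.23658496×0.5180 = 0.363373
  M+6: 0.23658496×0.4820 = 0.114034
Scale to base peak (0.385953) = 100: 35.4 : 100.0 : 94.1 : 29.5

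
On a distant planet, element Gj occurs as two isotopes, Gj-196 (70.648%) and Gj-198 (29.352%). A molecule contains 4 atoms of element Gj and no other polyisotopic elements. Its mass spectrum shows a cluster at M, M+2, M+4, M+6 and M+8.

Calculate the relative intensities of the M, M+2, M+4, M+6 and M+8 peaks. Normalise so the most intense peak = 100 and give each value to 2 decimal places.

60.17 : 100.00 : 62.32 : 17.26 : 1.79

Expanding (0.70648 + 0.29352)^4:
P(M) = 0.70648^4 = 0.249115
P(M+2) = 4 × 0.70648^3 × 0.29352^1 = 0.413997
P(M+4) = 6 × 0.70648^2 × 0.29352^2 = 0.258004
P(M+6) = 4 × 0.70648^1 × 0.29352^3 = 0.071462
P(M+8) = 0.29352^4 = 0.007423
The M+2 peak is largest (0.413997); scaling to 100 gives 60.17 : 100.00 : 62.32 : 17.26 : 1.79.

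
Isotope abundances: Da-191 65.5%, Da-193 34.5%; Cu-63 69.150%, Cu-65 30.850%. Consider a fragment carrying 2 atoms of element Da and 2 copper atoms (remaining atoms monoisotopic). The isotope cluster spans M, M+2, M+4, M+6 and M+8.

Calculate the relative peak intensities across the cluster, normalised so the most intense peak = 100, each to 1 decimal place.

51.4 : 100.0 : 72.8 : 23.5 : 2.8

Element Da pattern (n=2): 0.429025 : 0.45195 : 0.119025
Copper pattern (n=2): 0.47817225 : 0.4266555 : 0.09517225
Convolve the two distributions (both contribute in 2-u steps):
  M: 0.429025×0.47817225 = 0.205148
  M+2: 0.429025×0.4266555 + 0.45195×0.47817225 = 0.399156
  M+4: 0.429025×0.09517225 + 0.45195×0.4266555 + 0.119025×0.47817225 = 0.290573
  M+6: 0.45195×0.09517225 + 0.119025×0.4266555 = 0.093796
  M+8: 0.119025×0.09517225 = 0.011328
Scale to base peak (0.399156) = 100: 51.4 : 100.0 : 72.8 : 23.5 : 2.8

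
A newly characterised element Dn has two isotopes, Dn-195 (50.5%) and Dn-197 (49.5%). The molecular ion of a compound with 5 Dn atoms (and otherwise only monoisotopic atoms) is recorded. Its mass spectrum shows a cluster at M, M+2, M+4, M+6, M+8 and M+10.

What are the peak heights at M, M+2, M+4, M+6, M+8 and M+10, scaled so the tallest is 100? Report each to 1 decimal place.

The 5 Dn atoms are independent, so intensities follow the terms of (0.505 + 0.495)^5.
P(M) = 0.505^5 = 0.032844
P(M+2) = 5 × 0.505^4 × 0.495^1 = 0.160968
P(M+4) = 10 × 0.505^3 × 0.495^2 = 0.315562
P(M+6) = 10 × 0.505^2 × 0.495^3 = 0.309313
P(M+8) = 5 × 0.505^1 × 0.495^4 = 0.151594
P(M+10) = 0.495^5 = 0.029718
The M+4 peak is largest (0.315562); scaling to 100 gives 10.4 : 51.0 : 100.0 : 98.0 : 48.0 : 9.4.

10.4 : 51.0 : 100.0 : 98.0 : 48.0 : 9.4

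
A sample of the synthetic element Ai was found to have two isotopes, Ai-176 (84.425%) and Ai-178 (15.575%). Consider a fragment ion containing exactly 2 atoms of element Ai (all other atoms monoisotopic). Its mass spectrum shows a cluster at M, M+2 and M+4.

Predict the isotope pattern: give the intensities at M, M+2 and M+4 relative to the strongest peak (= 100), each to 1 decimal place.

Each Ai atom is independently Ai-176 (p = 0.84425) or Ai-178 (q = 0.15575); the cluster is the binomial expansion (p + q)^2.
P(M) = 0.84425^2 = 0.712758
P(M+2) = 2 × 0.84425^1 × 0.15575^1 = 0.262984
P(M+4) = 0.15575^2 = 0.024258
The M peak is largest (0.712758); scaling to 100 gives 100.0 : 36.9 : 3.4.

100.0 : 36.9 : 3.4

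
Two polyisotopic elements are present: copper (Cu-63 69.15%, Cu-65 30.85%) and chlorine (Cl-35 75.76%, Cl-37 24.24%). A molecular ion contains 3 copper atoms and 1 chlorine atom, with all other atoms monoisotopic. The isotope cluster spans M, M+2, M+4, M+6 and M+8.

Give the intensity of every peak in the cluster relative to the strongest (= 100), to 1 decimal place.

Copper pattern (n=3): 0.33065611 : 0.44254842 : 0.19743483 : 0.02936064
Chlorine pattern (n=1): 0.7576 : 0.2424
Convolve the two distributions (both contribute in 2-u steps):
  M: 0.33065611×0.7576 = 0.250505
  M+2: 0.33065611×0.2424 + 0.44254842×0.7576 = 0.415426
  M+4: 0.44254842×0.2424 + 0.19743483×0.7576 = 0.256850
  M+6: 0.19743483×0.2424 + 0.02936064×0.7576 = 0.070102
  M+8: 0.02936064×0.2424 = 0.007117
Scale to base peak (0.415426) = 100: 60.3 : 100.0 : 61.8 : 16.9 : 1.7

60.3 : 100.0 : 61.8 : 16.9 : 1.7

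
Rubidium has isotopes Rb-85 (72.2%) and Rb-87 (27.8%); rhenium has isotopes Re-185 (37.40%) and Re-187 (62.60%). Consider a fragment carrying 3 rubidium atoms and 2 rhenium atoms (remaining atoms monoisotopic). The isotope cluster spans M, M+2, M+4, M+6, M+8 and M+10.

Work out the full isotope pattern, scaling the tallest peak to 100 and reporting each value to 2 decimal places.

Rubidium pattern (n=3): 0.37636705 : 0.43475086 : 0.16739714 : 0.02148495
Rhenium pattern (n=2): 0.139876 : 0.468248 : 0.391876
Convolve the two distributions (both contribute in 2-u steps):
  M: 0.37636705×0.139876 = 0.052645
  M+2: 0.37636705×0.468248 + 0.43475086×0.139876 = 0.237044
  M+4: 0.37636705×0.391876 + 0.43475086×0.468248 + 0.16739714×0.139876 = 0.374475
  M+6: 0.43475086×0.391876 + 0.16739714×0.468248 + 0.02148495×0.139876 = 0.251757
  M+8: 0.16739714×0.391876 + 0.02148495×0.468248 = 0.075659
  M+10: 0.02148495×0.391876 = 0.008419
Scale to base peak (0.374475) = 100: 14.06 : 63.30 : 100.00 : 67.23 : 20.20 : 2.25

14.06 : 63.30 : 100.00 : 67.23 : 20.20 : 2.25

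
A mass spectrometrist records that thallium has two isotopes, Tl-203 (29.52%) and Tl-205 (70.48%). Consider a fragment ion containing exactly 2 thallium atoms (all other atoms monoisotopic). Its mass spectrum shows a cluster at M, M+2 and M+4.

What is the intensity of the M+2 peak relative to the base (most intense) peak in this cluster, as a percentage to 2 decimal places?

83.77%

(0.2952 + 0.7048)^2 gives M 0.0871, M+2 0.4161, M+4 0.4967; the largest is M+4.
P(M+4) = C(2,2) × 0.2952^0 × 0.7048^2 = 1 × 1.0000 × 0.49674304 = 0.496743 (base)
P(M+2) = C(2,1) × 0.2952^1 × 0.7048^1 = 2 × 0.2952 × 0.7048 = 0.416114
Relative intensity = 0.416114 / 0.496743 × 100 = 83.77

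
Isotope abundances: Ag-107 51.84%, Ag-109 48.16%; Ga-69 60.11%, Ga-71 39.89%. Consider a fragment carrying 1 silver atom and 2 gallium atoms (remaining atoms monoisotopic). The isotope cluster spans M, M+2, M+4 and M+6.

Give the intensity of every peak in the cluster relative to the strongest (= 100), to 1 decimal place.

44.3 : 100.0 : 74.2 : 18.1

Silver pattern (n=1): 0.5184 : 0.4816
Gallium pattern (n=2): 0.36132121 : 0.47955758 : 0.15912121
Convolve the two distributions (both contribute in 2-u steps):
  M: 0.5184×0.36132121 = 0.187309
  M+2: 0.5184×0.47955758 + 0.4816×0.36132121 = 0.422615
  M+4: 0.5184×0.15912121 + 0.4816×0.47955758 = 0.313443
  M+6: 0.4816×0.15912121 = 0.076633
Scale to base peak (0.422615) = 100: 44.3 : 100.0 : 74.2 : 18.1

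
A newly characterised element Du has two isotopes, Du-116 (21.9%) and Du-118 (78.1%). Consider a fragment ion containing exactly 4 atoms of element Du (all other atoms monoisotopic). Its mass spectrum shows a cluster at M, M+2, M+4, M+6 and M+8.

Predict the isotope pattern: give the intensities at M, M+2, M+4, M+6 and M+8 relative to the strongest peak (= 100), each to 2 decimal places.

Expanding (0.219 + 0.781)^4:
P(M) = 0.219^4 = 0.002300
P(M+2) = 4 × 0.219^3 × 0.781^1 = 0.032813
P(M+4) = 6 × 0.219^2 × 0.781^2 = 0.175526
P(M+6) = 4 × 0.219^1 × 0.781^3 = 0.417308
P(M+8) = 0.781^4 = 0.372052
The M+6 peak is largest (0.417308); scaling to 100 gives 0.55 : 7.86 : 42.06 : 100.00 : 89.16.

0.55 : 7.86 : 42.06 : 100.00 : 89.16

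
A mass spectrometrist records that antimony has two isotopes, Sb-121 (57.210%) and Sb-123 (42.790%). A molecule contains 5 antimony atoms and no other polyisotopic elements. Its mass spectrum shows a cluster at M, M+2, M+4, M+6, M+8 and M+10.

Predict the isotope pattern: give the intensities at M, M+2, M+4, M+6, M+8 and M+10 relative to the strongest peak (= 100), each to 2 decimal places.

17.88 : 66.85 : 100.00 : 74.79 : 27.97 : 4.18

Expanding (0.57210 + 0.42790)^5:
P(M) = 0.57210^5 = 0.061286
P(M+2) = 5 × 0.57210^4 × 0.42790^1 = 0.229192
P(M+4) = 10 × 0.57210^3 × 0.42790^2 = 0.342847
P(M+6) = 10 × 0.57210^2 × 0.42790^3 = 0.256431
P(M+8) = 5 × 0.57210^1 × 0.42790^4 = 0.095898
P(M+10) = 0.42790^5 = 0.014345
The M+4 peak is largest (0.342847); scaling to 100 gives 17.88 : 66.85 : 100.00 : 74.79 : 27.97 : 4.18.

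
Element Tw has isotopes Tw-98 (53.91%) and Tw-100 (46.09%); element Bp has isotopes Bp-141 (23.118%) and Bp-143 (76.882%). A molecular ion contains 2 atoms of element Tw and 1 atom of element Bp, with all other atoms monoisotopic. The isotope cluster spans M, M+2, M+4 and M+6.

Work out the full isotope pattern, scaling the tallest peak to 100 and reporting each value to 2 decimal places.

Element Tw pattern (n=2): 0.29062881 : 0.49694238 : 0.21242881
Element Bp pattern (n=1): 0.23118 : 0.76882
Convolve the two distributions (both contribute in 2-u steps):
  M: 0.29062881×0.23118 = 0.067188
  M+2: 0.29062881×0.76882 + 0.49694238×0.23118 = 0.338324
  M+4: 0.49694238×0.76882 + 0.21242881×0.23118 = 0.431169
  M+6: 0.21242881×0.76882 = 0.163320
Scale to base peak (0.431169) = 100: 15.58 : 78.47 : 100.00 : 37.88

15.58 : 78.47 : 100.00 : 37.88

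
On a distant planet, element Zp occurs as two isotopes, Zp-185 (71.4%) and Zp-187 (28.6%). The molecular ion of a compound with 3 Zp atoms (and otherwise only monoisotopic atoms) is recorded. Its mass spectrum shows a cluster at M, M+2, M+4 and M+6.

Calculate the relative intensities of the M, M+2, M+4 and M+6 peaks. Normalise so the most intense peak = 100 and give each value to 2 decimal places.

83.22 : 100.00 : 40.06 : 5.35

The 3 Zp atoms are independent, so intensities follow the terms of (0.714 + 0.286)^3.
P(M) = 0.714^3 = 0.363994
P(M+2) = 3 × 0.714^2 × 0.286^1 = 0.437405
P(M+4) = 3 × 0.714^1 × 0.286^2 = 0.175207
P(M+6) = 0.286^3 = 0.023394
The M+2 peak is largest (0.437405); scaling to 100 gives 83.22 : 100.00 : 40.06 : 5.35.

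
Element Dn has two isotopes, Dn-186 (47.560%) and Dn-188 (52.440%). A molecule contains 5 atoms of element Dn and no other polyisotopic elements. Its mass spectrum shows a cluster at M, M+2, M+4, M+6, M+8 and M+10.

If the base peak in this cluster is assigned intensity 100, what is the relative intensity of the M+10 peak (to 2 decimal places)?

12.16

(0.47560 + 0.52440)^5 gives M 0.0243, M+2 0.1342, M+4 0.2958, M+6 0.3262, M+8 0.1798, M+10 0.0397; the largest is M+6.
P(M+6) = C(5,3) × 0.47560^2 × 0.52440^3 = 10 × 0.22619536 × 0.14420757 = 0.326191 (base)
P(M+10) = C(5,5) × 0.47560^0 × 0.52440^5 = 1 × 1.0000 × 0.03965641 = 0.039656
Relative intensity = 0.039656 / 0.326191 × 100 = 12.16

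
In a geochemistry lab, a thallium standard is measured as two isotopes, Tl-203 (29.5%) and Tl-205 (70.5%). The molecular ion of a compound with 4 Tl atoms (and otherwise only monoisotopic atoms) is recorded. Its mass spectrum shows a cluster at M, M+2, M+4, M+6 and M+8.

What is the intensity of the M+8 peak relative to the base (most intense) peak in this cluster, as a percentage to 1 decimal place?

Term probabilities: M 0.0076, M+2 0.0724, M+4 0.2595, M+6 0.4135, M+8 0.2470. Base peak = M+6.
P(M+6) = C(4,3) × 0.295^1 × 0.705^3 = 4 × 0.2950 × 0.35040263 = 0.413475 (base)
P(M+8) = C(4,4) × 0.295^0 × 0.705^4 = 1 × 1.0000 × 0.24703385 = 0.247034
Relative intensity = 0.247034 / 0.413475 × 100 = 59.7

59.7%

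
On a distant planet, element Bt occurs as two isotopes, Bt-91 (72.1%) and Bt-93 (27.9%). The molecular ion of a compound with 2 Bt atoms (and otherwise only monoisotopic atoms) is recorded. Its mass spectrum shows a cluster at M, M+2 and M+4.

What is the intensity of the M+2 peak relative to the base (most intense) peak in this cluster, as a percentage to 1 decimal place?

77.4%

Binomial terms of (0.721 + 0.279)^2: M 0.5198, M+2 0.4023, M+4 0.0778 → M is the base peak.
P(M) = C(2,0) × 0.721^2 × 0.279^0 = 1 × 0.519841 × 1.0000 = 0.519841 (base)
P(M+2) = C(2,1) × 0.721^1 × 0.279^1 = 2 × 0.7210 × 0.2790 = 0.402318
Relative intensity = 0.402318 / 0.519841 × 100 = 77.4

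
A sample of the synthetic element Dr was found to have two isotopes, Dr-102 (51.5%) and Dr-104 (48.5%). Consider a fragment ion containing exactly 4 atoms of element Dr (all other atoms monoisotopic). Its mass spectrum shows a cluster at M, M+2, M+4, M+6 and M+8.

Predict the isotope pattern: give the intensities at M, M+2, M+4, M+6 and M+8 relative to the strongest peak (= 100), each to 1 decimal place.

The 4 Dr atoms are independent, so intensities follow the terms of (0.515 + 0.485)^4.
P(M) = 0.515^4 = 0.070344
P(M+2) = 4 × 0.515^3 × 0.485^1 = 0.264986
P(M+4) = 6 × 0.515^2 × 0.485^2 = 0.374325
P(M+6) = 4 × 0.515^1 × 0.485^3 = 0.235013
P(M+8) = 0.485^4 = 0.055331
The M+4 peak is largest (0.374325); scaling to 100 gives 18.8 : 70.8 : 100.0 : 62.8 : 14.8.

18.8 : 70.8 : 100.0 : 62.8 : 14.8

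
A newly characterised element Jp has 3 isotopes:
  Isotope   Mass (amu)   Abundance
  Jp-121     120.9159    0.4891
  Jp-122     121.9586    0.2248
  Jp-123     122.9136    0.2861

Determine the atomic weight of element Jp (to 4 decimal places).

121.7218 amu

Weight each isotope mass by its fractional abundance: 0.4891 × 120.9159 + 0.2248 × 121.9586 + 0.2861 × 122.9136
= 59.13997 + 27.41629 + 35.16558 = 121.72184 amu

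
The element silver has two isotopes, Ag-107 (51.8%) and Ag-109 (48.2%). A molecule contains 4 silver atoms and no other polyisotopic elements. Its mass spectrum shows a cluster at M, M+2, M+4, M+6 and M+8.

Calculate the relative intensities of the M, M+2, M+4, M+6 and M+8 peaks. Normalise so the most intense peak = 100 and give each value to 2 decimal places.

Expanding (0.518 + 0.482)^4:
P(M) = 0.518^4 = 0.071998
P(M+2) = 4 × 0.518^3 × 0.482^1 = 0.267976
P(M+4) = 6 × 0.518^2 × 0.482^2 = 0.374029
P(M+6) = 4 × 0.518^1 × 0.482^3 = 0.232023
P(M+8) = 0.482^4 = 0.053974
The M+4 peak is largest (0.374029); scaling to 100 gives 19.25 : 71.65 : 100.00 : 62.03 : 14.43.

19.25 : 71.65 : 100.00 : 62.03 : 14.43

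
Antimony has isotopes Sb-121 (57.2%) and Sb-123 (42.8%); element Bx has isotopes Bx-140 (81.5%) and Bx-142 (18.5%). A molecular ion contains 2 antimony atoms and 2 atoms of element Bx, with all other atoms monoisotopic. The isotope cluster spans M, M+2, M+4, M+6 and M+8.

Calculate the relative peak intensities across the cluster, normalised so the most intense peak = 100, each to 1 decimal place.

Antimony pattern (n=2): 0.327184 : 0.489632 : 0.183184
Element Bx pattern (n=2): 0.664225 : 0.30155 : 0.034225
Convolve the two distributions (both contribute in 2-u steps):
  M: 0.327184×0.664225 = 0.217324
  M+2: 0.327184×0.30155 + 0.489632×0.664225 = 0.423888
  M+4: 0.327184×0.034225 + 0.489632×0.30155 + 0.183184×0.664225 = 0.280522
  M+6: 0.489632×0.034225 + 0.183184×0.30155 = 0.071997
  M+8: 0.183184×0.034225 = 0.006269
Scale to base peak (0.423888) = 100: 51.3 : 100.0 : 66.2 : 17.0 : 1.5

51.3 : 100.0 : 66.2 : 17.0 : 1.5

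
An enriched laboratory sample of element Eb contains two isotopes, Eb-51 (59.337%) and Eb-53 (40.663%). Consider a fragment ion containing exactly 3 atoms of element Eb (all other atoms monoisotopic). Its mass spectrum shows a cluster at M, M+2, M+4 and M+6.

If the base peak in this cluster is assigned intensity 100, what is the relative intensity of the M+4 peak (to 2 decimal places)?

68.53

Term probabilities: M 0.2089, M+2 0.4295, M+4 0.2943, M+6 0.0672. Base peak = M+2.
P(M+2) = C(3,1) × 0.59337^2 × 0.40663^1 = 3 × 0.35208796 × 0.40663 = 0.429509 (base)
P(M+4) = C(3,2) × 0.59337^1 × 0.40663^2 = 3 × 0.59337 × 0.16534796 = 0.294338
Relative intensity = 0.294338 / 0.429509 × 100 = 68.53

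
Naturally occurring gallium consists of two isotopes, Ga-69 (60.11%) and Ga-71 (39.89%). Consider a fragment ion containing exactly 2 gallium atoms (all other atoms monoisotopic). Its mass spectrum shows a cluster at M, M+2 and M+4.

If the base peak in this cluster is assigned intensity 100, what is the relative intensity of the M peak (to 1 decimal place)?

75.3

(0.6011 + 0.3989)^2 gives M 0.3613, M+2 0.4796, M+4 0.1591; the largest is M+2.
P(M+2) = C(2,1) × 0.6011^1 × 0.3989^1 = 2 × 0.6011 × 0.3989 = 0.479558 (base)
P(M) = C(2,0) × 0.6011^2 × 0.3989^0 = 1 × 0.36132121 × 1.0000 = 0.361321
Relative intensity = 0.361321 / 0.479558 × 100 = 75.3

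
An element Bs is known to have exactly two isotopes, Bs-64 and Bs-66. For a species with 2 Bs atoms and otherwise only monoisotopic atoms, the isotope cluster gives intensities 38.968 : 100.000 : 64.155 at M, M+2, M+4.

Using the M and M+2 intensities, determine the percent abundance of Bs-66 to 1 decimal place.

56.2%

Let p = fractional abundance of Bs-64. I(M+2)/I(M) = [C(2,1)·p^1·(1−p)] / p^2 = 2·(1−p)/p = 100.000/38.968 = 2.5662
(1−p)/p = 2.5662/2 = 1.2831  ⇒  p = 1/(1 + 1.2831) = 0.4380
Bs-64: 43.8%, Bs-66: 56.2%.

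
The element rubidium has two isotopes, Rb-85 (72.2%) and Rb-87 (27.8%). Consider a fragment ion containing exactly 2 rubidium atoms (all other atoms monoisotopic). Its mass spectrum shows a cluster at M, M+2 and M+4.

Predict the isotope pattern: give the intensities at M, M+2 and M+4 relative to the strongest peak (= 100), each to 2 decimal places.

Each Rb atom is independently Rb-85 (p = 0.722) or Rb-87 (q = 0.278); the cluster is the binomial expansion (p + q)^2.
P(M) = 0.722^2 = 0.521284
P(M+2) = 2 × 0.722^1 × 0.278^1 = 0.401432
P(M+4) = 0.278^2 = 0.077284
The M peak is largest (0.521284); scaling to 100 gives 100.00 : 77.01 : 14.83.

100.00 : 77.01 : 14.83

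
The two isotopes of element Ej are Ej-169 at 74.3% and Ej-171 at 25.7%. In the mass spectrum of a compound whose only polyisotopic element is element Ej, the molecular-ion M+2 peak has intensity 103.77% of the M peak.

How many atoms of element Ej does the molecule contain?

With n Ej atoms, P(M+2)/P(M) = C(n,1)·p^(n−1)q / p^n = n·q/p = n · 0.257/0.743.
n = 1.0377 × 0.743/0.257 = 3.00 ≈ 3

3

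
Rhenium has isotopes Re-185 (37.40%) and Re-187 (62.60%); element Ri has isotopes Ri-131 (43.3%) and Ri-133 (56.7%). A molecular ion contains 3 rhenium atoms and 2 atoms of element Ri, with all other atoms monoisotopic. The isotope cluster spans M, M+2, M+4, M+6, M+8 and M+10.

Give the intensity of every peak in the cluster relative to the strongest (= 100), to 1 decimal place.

Rhenium pattern (n=3): 0.05231362 : 0.26268713 : 0.43968487 : 0.24531438
Element Ri pattern (n=2): 0.187489 : 0.491022 : 0.321489
Convolve the two distributions (both contribute in 2-u steps):
  M: 0.05231362×0.187489 = 0.009808
  M+2: 0.05231362×0.491022 + 0.26268713×0.187489 = 0.074938
  M+4: 0.05231362×0.321489 + 0.26268713×0.491022 + 0.43968487×0.187489 = 0.228239
  M+6: 0.26268713×0.321489 + 0.43968487×0.491022 + 0.24531438×0.187489 = 0.346340
  M+8: 0.43968487×0.321489 + 0.24531438×0.491022 = 0.261809
  M+10: 0.24531438×0.321489 = 0.078866
Scale to base peak (0.346340) = 100: 2.8 : 21.6 : 65.9 : 100.0 : 75.6 : 22.8

2.8 : 21.6 : 65.9 : 100.0 : 75.6 : 22.8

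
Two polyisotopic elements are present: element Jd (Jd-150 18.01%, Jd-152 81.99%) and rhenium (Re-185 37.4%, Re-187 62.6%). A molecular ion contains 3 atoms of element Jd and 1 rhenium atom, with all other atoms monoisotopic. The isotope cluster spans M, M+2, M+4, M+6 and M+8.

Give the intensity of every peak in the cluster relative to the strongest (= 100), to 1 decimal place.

0.5 : 7.7 : 42.9 : 100.0 : 79.6

Element Jd pattern (n=3): 0.00584173 : 0.07978285 : 0.36320912 : 0.5511663
Rhenium pattern (n=1): 0.3740 : 0.6260
Convolve the two distributions (both contribute in 2-u steps):
  M: 0.00584173×0.3740 = 0.002185
  M+2: 0.00584173×0.6260 + 0.07978285×0.3740 = 0.033496
  M+4: 0.07978285×0.6260 + 0.36320912×0.3740 = 0.185784
  M+6: 0.36320912×0.6260 + 0.5511663×0.3740 = 0.433505
  M+8: 0.5511663×0.6260 = 0.345030
Scale to base peak (0.433505) = 100: 0.5 : 7.7 : 42.9 : 100.0 : 79.6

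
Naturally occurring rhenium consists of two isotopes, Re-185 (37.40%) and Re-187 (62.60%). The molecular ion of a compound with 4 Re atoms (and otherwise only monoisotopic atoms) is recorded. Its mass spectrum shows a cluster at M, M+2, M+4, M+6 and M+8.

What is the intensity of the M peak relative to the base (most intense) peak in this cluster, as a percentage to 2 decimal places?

5.33%

Binomial terms of (0.3740 + 0.6260)^4: M 0.0196, M+2 0.1310, M+4 0.3289, M+6 0.3670, M+8 0.1536 → M+6 is the base peak.
P(M+6) = C(4,3) × 0.3740^1 × 0.6260^3 = 4 × 0.3740 × 0.24531438 = 0.366990 (base)
P(M) = C(4,0) × 0.3740^4 × 0.6260^0 = 1 × 0.0195653 × 1.0000 = 0.019565
Relative intensity = 0.019565 / 0.366990 × 100 = 5.33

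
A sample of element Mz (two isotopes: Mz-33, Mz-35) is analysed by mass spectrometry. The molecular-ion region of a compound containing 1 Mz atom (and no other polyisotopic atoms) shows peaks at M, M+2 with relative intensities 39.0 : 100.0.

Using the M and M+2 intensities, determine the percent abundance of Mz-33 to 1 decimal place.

28.1%

If p is the fraction of Mz that is Mz-33, then I(M+2)/I(M) = [C(1,1)·p^0·(1−p)] / p^1 = 1·(1−p)/p = 100.0/39.0 = 2.5641
(1−p)/p = 2.5641/1 = 2.5641  ⇒  p = 1/(1 + 2.5641) = 0.2806
Mz-33: 28.1%, Mz-35: 71.9%.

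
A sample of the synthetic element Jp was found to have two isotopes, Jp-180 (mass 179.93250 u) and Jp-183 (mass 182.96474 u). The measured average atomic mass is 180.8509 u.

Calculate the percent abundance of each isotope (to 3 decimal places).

Jp-180: 69.712%, Jp-183: 30.288%

With x = fraction of Jp-180 (so Jp-183 is 1 − x):
179.93250·x + 182.96474·(1 − x) = 180.8509
(179.93250 − 182.96474)·x = 180.8509 − 182.96474
x = -2.11384 / -3.03224 = 0.69712 → 69.712% Jp-180, 30.288% Jp-183.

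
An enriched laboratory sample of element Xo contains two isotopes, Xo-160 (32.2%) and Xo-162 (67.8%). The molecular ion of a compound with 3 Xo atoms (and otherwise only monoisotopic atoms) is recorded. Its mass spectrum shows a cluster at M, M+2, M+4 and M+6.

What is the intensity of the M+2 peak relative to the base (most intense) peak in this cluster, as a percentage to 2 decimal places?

Term probabilities: M 0.0334, M+2 0.2109, M+4 0.4441, M+6 0.3117. Base peak = M+4.
P(M+4) = C(3,2) × 0.322^1 × 0.678^2 = 3 × 0.3220 × 0.459684 = 0.444055 (base)
P(M+2) = C(3,1) × 0.322^2 × 0.678^1 = 3 × 0.103684 × 0.6780 = 0.210893
Relative intensity = 0.210893 / 0.444055 × 100 = 47.49

47.49%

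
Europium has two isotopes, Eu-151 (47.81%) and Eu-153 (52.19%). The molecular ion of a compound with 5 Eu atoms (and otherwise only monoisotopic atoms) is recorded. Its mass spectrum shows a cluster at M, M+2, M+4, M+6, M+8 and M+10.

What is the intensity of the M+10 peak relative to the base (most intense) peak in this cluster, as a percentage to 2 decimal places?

11.92%

Binomial terms of (0.4781 + 0.5219)^5: M 0.0250, M+2 0.1363, M+4 0.2977, M+6 0.3249, M+8 0.1774, M+10 0.0387 → M+6 is the base peak.
P(M+6) = C(5,3) × 0.4781^2 × 0.5219^3 = 10 × 0.22857961 × 0.14215492 = 0.324937 (base)
P(M+10) = C(5,5) × 0.4781^0 × 0.5219^5 = 1 × 1.0000 × 0.0387201 = 0.038720
Relative intensity = 0.038720 / 0.324937 × 100 = 11.92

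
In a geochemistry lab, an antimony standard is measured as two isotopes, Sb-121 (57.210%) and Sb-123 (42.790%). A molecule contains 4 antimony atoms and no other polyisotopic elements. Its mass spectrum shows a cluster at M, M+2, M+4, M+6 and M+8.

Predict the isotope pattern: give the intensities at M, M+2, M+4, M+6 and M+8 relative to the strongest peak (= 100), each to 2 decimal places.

29.79 : 89.13 : 100.00 : 49.86 : 9.32

Expanding (0.57210 + 0.42790)^4:
P(M) = 0.57210^4 = 0.107124
P(M+2) = 4 × 0.57210^3 × 0.42790^1 = 0.320493
P(M+4) = 6 × 0.57210^2 × 0.42790^2 = 0.359567
P(M+6) = 4 × 0.57210^1 × 0.42790^3 = 0.179291
P(M+8) = 0.42790^4 = 0.033525
The M+4 peak is largest (0.359567); scaling to 100 gives 29.79 : 89.13 : 100.00 : 49.86 : 9.32.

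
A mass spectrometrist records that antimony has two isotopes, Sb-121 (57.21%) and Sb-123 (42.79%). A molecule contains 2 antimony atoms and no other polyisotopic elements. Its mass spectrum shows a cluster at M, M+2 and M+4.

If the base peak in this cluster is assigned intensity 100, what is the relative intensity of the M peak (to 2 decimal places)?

66.85

(0.5721 + 0.4279)^2 gives M 0.3273, M+2 0.4896, M+4 0.1831; the largest is M+2.
P(M+2) = C(2,1) × 0.5721^1 × 0.4279^1 = 2 × 0.5721 × 0.4279 = 0.489603 (base)
P(M) = C(2,0) × 0.5721^2 × 0.4279^0 = 1 × 0.32729841 × 1.0000 = 0.327298
Relative intensity = 0.327298 / 0.489603 × 100 = 66.85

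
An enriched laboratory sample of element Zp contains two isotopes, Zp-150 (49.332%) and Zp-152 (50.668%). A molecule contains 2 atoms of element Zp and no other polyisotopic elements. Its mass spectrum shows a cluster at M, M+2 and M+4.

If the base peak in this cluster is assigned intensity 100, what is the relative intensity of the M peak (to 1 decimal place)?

48.7

Binomial terms of (0.49332 + 0.50668)^2: M 0.2434, M+2 0.4999, M+4 0.2567 → M+2 is the base peak.
P(M+2) = C(2,1) × 0.49332^1 × 0.50668^1 = 2 × 0.49332 × 0.50668 = 0.499911 (base)
P(M) = C(2,0) × 0.49332^2 × 0.50668^0 = 1 × 0.24336462 × 1.0000 = 0.243365
Relative intensity = 0.243365 / 0.499911 × 100 = 48.7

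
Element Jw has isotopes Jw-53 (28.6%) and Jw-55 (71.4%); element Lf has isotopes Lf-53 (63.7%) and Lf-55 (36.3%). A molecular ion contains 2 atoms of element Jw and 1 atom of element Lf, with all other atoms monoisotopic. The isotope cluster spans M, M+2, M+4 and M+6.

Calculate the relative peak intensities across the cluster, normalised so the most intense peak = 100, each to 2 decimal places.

11.02 : 61.28 : 100.00 : 39.12

Element Jw pattern (n=2): 0.081796 : 0.408408 : 0.509796
Element Lf pattern (n=1): 0.6370 : 0.3630
Convolve the two distributions (both contribute in 2-u steps):
  M: 0.081796×0.6370 = 0.052104
  M+2: 0.081796×0.3630 + 0.408408×0.6370 = 0.289848
  M+4: 0.408408×0.3630 + 0.509796×0.6370 = 0.472992
  M+6: 0.509796×0.3630 = 0.185056
Scale to base peak (0.472992) = 100: 11.02 : 61.28 : 100.00 : 39.12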